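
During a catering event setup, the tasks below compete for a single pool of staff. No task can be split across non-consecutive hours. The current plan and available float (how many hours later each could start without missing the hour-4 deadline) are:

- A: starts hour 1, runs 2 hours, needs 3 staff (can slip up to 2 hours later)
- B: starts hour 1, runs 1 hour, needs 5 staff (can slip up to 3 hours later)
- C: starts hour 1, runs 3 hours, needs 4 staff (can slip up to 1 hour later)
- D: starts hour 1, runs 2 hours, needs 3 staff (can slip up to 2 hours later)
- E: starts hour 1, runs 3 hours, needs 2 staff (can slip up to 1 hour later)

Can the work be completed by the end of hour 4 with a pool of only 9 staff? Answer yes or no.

Schedule A@1, B@1, C@2, D@3, E@2: h1:8  h2:9  h3:9  h4:9 — peak 9 ≤ 9.

yes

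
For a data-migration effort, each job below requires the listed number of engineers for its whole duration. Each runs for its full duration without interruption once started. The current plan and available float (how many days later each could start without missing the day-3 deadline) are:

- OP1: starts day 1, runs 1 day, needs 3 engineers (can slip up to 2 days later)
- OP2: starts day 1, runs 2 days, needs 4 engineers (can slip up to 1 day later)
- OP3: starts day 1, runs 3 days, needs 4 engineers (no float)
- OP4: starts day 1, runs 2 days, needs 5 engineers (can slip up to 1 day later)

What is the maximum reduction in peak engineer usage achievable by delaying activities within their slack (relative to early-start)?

Early-start peak: d1:16  d2:13  d3:4 ⇒ 16.
Leveled (OP1@1, OP2@1, OP3@1, OP4@2): d1:11  d2:13  d3:9 ⇒ 13.
Reduction 16 − 13 = 3.

3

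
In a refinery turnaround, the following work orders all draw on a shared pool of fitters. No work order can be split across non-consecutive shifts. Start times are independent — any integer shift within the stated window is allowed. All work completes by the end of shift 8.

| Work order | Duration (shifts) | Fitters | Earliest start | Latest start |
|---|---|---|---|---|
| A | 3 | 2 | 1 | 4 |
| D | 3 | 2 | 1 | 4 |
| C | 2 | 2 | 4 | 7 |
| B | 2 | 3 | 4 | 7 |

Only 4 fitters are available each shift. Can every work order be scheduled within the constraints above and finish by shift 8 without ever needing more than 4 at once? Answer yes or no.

Schedule A@1, D@1, C@4, B@6: s1:4  s2:4  s3:4  s4:2  s5:2  s6:3  s7:3  s8:0 — peak 4 ≤ 4.

yes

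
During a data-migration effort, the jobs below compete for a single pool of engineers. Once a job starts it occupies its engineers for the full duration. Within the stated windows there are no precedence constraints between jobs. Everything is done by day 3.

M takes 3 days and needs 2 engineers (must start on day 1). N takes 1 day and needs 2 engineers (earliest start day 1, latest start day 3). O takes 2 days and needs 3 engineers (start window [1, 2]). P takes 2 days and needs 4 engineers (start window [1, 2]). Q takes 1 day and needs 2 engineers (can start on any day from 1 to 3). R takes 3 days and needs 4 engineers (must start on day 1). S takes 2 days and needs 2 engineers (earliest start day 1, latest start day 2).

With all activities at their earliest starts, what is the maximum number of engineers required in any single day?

Early-start schedule: M@1, N@1, O@1, P@1, Q@1, R@1, S@1.
Load per day: day 1: 19, day 2: 15, day 3: 6.
Peak is 19.

19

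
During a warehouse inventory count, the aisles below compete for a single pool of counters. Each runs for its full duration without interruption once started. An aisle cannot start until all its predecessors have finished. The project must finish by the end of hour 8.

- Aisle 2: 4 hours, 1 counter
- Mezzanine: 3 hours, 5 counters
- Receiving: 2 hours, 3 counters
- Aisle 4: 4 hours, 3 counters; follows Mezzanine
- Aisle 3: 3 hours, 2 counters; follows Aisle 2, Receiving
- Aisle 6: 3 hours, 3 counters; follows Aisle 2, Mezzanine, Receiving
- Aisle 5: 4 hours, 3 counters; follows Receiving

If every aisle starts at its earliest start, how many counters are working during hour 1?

9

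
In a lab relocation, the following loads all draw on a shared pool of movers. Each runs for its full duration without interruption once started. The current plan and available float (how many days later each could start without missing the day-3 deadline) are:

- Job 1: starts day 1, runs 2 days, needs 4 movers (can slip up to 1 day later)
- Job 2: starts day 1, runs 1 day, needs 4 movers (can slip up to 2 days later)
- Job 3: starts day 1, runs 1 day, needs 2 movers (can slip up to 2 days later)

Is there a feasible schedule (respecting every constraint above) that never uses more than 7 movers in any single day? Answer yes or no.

Schedule Job 1@1, Job 2@3, Job 3@1: d1:6  d2:4  d3:4 — peak 6 ≤ 7.

yes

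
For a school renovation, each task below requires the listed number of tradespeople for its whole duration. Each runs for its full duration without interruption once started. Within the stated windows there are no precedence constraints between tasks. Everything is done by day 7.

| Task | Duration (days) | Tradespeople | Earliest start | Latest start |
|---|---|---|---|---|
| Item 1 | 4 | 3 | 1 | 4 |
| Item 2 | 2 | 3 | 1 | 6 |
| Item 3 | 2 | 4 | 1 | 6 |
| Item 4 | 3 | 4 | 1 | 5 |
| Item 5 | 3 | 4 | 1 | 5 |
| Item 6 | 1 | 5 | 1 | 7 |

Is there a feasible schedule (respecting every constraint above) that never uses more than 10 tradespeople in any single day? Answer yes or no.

yes

Schedule Item 1@1, Item 2@1, Item 3@1, Item 4@3, Item 5@5, Item 6@6: d1:10  d2:10  d3:7  d4:7  d5:8  d6:9  d7:4 — peak 10 ≤ 10.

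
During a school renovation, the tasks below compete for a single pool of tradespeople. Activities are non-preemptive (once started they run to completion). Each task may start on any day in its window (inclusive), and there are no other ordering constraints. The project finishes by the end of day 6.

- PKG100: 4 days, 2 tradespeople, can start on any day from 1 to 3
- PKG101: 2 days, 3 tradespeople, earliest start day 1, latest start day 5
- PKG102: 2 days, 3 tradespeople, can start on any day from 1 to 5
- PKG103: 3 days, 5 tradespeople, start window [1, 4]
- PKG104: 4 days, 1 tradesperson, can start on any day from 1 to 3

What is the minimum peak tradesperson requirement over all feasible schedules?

8

Early-start (PKG100@1, PKG101@1, PKG102@1, PKG103@1, PKG104@1) gives peak 14: d1:14  d2:14  d3:8  d4:3  d5:0  d6:0.
Shift PKG103→3, PKG104→3.
Schedule PKG100@1, PKG101@1, PKG102@1, PKG103@3, PKG104@3: d1:8  d2:8  d3:8  d4:8  d5:6  d6:1 — peak 8.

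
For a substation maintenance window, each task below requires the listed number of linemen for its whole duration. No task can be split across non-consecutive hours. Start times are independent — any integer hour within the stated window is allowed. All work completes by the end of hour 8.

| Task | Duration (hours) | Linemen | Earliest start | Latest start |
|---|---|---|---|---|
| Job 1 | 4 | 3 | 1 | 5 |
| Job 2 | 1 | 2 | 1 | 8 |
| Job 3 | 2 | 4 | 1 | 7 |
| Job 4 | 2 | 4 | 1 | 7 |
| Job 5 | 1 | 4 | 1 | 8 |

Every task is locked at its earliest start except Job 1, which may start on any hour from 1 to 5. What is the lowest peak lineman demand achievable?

Job 1@1: h1:17  h2:11  h3:3  h4:3  h5:0  h6:0  h7:0  h8:0 → peak 17
Job 1@2: h1:14  h2:11  h3:3  h4:3  h5:3  h6:0  h7:0  h8:0 → peak 14
Job 1@3: h1:14  h2:8  h3:3  h4:3  h5:3  h6:3  h7:0  h8:0 → peak 14
Job 1@4: h1:14  h2:8  h3:0  h4:3  h5:3  h6:3  h7:3  h8:0 → peak 14
Job 1@5: h1:14  h2:8  h3:0  h4:0  h5:3  h6:3  h7:3  h8:3 → peak 14
Best is Job 1@2, peak 14.

14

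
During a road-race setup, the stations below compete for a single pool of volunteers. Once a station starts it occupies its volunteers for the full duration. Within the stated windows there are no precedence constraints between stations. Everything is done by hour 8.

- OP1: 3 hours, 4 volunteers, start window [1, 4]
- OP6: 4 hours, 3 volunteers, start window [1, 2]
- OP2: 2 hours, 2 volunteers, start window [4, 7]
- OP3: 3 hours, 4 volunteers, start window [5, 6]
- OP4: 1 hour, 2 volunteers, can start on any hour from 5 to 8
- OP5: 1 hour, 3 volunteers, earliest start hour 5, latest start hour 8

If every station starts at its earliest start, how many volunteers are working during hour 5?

11

At early start, hour 5 has: OP2, OP3, OP4, OP5.
Demand: 2 + 4 + 2 + 3 = 11.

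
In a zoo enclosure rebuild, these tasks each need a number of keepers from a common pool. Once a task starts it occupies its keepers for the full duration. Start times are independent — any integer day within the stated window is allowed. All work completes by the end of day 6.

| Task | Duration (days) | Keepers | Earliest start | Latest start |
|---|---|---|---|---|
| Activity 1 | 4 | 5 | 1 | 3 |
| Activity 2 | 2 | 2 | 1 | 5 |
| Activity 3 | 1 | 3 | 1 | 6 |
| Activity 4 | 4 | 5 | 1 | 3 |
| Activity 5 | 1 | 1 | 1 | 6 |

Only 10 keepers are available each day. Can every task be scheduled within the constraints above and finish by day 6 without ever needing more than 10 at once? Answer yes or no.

yes

Schedule Activity 1@1, Activity 2@1, Activity 3@1, Activity 4@3, Activity 5@2: d1:10  d2:8  d3:10  d4:10  d5:5  d6:5 — peak 10 ≤ 10.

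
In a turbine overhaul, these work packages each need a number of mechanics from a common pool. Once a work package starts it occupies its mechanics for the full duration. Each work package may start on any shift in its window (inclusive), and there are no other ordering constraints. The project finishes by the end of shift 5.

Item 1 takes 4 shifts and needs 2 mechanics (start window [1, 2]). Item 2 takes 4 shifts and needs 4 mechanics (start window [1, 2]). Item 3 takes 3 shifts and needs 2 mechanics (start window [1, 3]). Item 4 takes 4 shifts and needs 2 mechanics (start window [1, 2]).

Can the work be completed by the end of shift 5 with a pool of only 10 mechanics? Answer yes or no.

Schedule Item 1@1, Item 2@1, Item 3@1, Item 4@1: s1:10  s2:10  s3:10  s4:8  s5:0 — peak 10 ≤ 10.

yes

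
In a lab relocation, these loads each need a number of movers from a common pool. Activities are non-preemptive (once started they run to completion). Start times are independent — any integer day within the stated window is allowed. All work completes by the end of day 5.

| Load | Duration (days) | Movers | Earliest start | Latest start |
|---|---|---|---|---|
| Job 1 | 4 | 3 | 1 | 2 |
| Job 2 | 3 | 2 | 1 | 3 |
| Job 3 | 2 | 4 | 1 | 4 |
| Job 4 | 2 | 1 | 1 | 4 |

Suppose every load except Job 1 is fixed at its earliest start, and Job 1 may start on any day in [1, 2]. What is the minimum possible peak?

Job 1@1: d1:10  d2:10  d3:5  d4:3  d5:0 → peak 10
Job 1@2: d1:7  d2:10  d3:5  d4:3  d5:3 → peak 10
Best is Job 1@1, peak 10.

10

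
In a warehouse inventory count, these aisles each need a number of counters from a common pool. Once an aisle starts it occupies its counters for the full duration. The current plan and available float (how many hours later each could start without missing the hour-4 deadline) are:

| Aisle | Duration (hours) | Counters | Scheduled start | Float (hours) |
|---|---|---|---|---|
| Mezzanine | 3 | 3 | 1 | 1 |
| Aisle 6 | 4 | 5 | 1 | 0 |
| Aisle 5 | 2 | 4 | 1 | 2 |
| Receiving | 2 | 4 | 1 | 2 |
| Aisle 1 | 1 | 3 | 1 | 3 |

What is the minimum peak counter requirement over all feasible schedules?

12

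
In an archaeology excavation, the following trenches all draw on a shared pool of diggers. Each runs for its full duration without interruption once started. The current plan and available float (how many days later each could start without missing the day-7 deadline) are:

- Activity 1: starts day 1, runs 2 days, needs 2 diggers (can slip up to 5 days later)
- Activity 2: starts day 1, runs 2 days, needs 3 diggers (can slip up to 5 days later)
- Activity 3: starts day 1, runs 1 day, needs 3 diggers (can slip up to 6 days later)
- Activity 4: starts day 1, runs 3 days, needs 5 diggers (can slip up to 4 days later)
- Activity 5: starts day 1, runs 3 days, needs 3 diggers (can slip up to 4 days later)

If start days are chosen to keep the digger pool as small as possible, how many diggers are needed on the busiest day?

Early-start (Activity 1@1, Activity 2@1, Activity 3@1, Activity 4@1, Activity 5@1) gives peak 16: d1:16  d2:13  d3:8  d4:0  d5:0  d6:0  d7:0.
Shift Activity 2→3, Activity 4→5, Activity 5→2.
Schedule Activity 1@1, Activity 2@3, Activity 3@1, Activity 4@5, Activity 5@2: d1:5  d2:5  d3:6  d4:6  d5:5  d6:5  d7:5 — peak 6.
Total digger-days = 37 over 7 days ⇒ peak ≥ ⌈37/7⌉ = 6, so 6 is optimal.

6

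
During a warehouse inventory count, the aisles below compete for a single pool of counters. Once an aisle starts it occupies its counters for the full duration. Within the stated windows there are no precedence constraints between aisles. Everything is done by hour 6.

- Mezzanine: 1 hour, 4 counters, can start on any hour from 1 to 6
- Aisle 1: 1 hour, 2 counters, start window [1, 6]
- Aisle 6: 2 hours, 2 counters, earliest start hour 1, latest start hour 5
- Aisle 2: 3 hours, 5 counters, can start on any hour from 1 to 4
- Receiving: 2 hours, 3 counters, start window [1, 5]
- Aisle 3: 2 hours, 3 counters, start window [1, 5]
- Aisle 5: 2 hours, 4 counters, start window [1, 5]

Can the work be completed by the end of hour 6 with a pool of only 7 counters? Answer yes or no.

no

Total counter-hours = 45; over 6 hours the average is 45/6 > 7, so some hour must exceed 7.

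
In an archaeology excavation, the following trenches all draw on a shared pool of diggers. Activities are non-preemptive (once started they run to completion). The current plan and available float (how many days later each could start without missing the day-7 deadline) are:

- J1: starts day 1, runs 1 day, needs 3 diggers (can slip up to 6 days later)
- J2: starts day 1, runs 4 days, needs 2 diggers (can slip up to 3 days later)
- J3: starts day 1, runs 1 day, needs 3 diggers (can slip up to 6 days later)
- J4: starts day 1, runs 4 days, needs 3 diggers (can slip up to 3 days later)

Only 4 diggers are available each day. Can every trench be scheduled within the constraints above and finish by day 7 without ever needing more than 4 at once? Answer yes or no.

no

The minimum achievable peak is 5; 4 < 5, so no feasible schedule stays within the cap.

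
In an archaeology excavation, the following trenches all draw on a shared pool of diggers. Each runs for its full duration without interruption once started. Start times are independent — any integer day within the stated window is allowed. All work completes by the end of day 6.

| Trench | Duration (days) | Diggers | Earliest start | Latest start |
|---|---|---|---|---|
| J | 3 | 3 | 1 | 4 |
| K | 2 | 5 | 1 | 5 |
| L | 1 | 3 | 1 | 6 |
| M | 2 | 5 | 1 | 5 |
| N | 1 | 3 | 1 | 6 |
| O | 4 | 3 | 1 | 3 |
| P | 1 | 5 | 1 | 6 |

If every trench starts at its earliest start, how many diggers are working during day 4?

3

At early start, day 4 has: O.
Demand: 3 = 3.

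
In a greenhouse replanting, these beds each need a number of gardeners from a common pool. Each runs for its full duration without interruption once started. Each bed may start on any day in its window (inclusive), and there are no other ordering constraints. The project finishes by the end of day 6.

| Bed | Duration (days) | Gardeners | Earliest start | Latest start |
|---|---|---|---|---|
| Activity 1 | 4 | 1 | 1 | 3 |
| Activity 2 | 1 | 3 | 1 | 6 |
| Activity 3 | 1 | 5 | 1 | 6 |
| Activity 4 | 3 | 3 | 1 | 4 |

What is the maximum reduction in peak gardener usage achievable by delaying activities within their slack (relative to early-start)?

Early-start peak: d1:12  d2:4  d3:4  d4:1  d5:0  d6:0 ⇒ 12.
Leveled (Activity 1@1, Activity 2@1, Activity 3@5, Activity 4@2): d1:4  d2:4  d3:4  d4:4  d5:5  d6:0 ⇒ 5.
Reduction 12 − 5 = 7.

7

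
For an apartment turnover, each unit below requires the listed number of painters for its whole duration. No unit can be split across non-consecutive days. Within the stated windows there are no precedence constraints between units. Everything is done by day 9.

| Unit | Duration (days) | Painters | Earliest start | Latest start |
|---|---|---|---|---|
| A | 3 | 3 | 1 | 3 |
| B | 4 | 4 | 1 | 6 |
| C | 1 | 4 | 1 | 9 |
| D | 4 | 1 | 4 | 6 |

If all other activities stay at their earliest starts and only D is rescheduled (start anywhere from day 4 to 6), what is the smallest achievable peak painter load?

11

D@4: d1:11  d2:7  d3:7  d4:5  d5:1  d6:1  d7:1  d8:0  d9:0 → peak 11
D@5: d1:11  d2:7  d3:7  d4:4  d5:1  d6:1  d7:1  d8:1  d9:0 → peak 11
D@6: d1:11  d2:7  d3:7  d4:4  d5:0  d6:1  d7:1  d8:1  d9:1 → peak 11
Best is D@4, peak 11.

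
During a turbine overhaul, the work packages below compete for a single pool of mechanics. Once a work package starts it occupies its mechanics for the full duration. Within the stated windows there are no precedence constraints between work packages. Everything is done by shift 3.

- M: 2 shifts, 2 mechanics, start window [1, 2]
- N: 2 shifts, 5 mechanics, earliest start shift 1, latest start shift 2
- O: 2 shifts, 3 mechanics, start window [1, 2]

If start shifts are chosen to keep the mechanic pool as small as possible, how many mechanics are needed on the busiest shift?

10

Schedule M@1, N@1, O@1: s1:10  s2:10  s3:0 — peak 10.
No arrangement of the 8 feasible schedules does better.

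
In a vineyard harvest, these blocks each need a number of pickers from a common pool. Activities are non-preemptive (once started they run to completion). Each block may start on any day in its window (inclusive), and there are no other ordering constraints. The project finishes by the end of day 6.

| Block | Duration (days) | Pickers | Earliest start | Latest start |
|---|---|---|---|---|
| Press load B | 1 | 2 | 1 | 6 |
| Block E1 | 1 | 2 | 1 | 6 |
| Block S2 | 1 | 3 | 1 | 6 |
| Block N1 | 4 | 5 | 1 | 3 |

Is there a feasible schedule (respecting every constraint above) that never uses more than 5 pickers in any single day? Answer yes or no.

yes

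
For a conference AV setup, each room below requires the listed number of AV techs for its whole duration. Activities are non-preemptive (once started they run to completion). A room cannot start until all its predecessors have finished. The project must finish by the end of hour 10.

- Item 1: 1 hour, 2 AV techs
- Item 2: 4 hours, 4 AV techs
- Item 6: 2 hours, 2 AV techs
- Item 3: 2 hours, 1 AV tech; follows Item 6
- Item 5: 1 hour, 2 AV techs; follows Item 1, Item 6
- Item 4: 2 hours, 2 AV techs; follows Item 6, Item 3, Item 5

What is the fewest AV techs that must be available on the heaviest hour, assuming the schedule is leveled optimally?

Early-start (Item 1@1, Item 2@1, Item 6@1, Item 3@3, Item 5@3, Item 4@5) gives peak 8: h1:8  h2:6  h3:7  h4:5  h5:2  h6:2  h7:0  h8:0  h9:0  h10:0.
Shift Item 2→3, Item 3→7, Item 5→7, Item 4→9.
Schedule Item 1@1, Item 2@3, Item 6@1, Item 3@7, Item 5@7, Item 4@9: h1:4  h2:2  h3:4  h4:4  h5:4  h6:4  h7:3  h8:1  h9:2  h10:2 — peak 4.

4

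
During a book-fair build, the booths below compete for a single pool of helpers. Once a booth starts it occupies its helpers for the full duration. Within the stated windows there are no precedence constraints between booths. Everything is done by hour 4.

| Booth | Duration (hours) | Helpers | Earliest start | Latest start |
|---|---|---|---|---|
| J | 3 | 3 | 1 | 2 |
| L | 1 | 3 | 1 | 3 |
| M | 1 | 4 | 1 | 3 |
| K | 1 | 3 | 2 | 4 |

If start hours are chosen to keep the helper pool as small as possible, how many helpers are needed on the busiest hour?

6

Early-start (J@1, L@1, M@1, K@2) gives peak 10: h1:10  h2:6  h3:3  h4:0.
Shift J→2, L→2, K→3.
Schedule J@2, L@2, M@1, K@3: h1:4  h2:6  h3:6  h4:3 — peak 6.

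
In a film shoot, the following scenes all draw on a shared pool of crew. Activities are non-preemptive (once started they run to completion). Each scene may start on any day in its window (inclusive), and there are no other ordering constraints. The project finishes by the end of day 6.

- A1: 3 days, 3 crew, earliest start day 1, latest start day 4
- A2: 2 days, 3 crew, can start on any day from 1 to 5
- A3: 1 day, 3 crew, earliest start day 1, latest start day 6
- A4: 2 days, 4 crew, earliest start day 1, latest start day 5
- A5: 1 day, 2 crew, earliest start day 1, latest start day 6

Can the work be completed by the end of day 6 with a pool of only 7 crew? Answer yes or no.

Schedule A1@1, A2@1, A3@3, A4@4, A5@4: d1:6  d2:6  d3:6  d4:6  d5:4  d6:0 — peak 6 ≤ 7.

yes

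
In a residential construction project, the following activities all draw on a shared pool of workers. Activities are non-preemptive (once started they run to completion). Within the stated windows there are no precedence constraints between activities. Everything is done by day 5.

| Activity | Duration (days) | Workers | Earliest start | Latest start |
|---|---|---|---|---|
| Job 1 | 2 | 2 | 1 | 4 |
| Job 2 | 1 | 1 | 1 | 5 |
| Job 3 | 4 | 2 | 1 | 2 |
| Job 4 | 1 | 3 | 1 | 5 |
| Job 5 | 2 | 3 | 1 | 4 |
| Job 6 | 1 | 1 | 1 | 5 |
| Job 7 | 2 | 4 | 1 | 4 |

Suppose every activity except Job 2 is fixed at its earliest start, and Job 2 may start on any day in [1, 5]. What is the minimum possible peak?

Job 2@1: d1:16  d2:11  d3:2  d4:2  d5:0 → peak 16
Job 2@2: d1:15  d2:12  d3:2  d4:2  d5:0 → peak 15
Job 2@3: d1:15  d2:11  d3:3  d4:2  d5:0 → peak 15
Job 2@4: d1:15  d2:11  d3:2  d4:3  d5:0 → peak 15
Job 2@5: d1:15  d2:11  d3:2  d4:2  d5:1 → peak 15
Best is Job 2@2, peak 15.

15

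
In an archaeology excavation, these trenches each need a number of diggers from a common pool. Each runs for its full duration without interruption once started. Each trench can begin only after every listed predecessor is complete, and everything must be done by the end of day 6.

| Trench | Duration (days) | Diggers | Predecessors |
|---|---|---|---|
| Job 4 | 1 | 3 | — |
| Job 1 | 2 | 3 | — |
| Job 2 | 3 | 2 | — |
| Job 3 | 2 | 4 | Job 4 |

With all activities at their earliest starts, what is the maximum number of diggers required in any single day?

9

Early-start schedule: Job 4@1, Job 1@1, Job 2@1, Job 3@2.
Load per day: day 1: 8, day 2: 9, day 3: 6, day 4: 0, day 5: 0, day 6: 0.
Peak is 9.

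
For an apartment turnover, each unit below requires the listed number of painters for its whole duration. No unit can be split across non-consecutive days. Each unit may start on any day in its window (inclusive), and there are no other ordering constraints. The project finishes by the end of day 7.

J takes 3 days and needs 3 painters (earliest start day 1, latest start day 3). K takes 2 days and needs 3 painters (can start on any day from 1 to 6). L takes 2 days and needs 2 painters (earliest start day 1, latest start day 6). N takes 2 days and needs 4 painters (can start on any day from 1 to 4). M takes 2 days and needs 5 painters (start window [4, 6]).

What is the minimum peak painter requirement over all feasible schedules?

6

Early-start (J@1, K@1, L@1, N@1, M@4) gives peak 12: d1:12  d2:12  d3:3  d4:5  d5:5  d6:0  d7:0.
Shift L→3, N→4, M→6.
Schedule J@1, K@1, L@3, N@4, M@6: d1:6  d2:6  d3:5  d4:6  d5:4  d6:5  d7:5 — peak 6.
Total painter-days = 37 over 7 days ⇒ peak ≥ ⌈37/7⌉ = 6, so 6 is optimal.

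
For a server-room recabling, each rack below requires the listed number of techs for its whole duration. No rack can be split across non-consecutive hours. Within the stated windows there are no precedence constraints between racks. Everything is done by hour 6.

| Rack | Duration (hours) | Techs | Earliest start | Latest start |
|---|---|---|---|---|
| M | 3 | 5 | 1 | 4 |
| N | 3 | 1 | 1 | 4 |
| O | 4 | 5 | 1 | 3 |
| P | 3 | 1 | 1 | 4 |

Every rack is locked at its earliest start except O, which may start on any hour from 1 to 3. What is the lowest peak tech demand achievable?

12

O@1: h1:12  h2:12  h3:12  h4:5  h5:0  h6:0 → peak 12
O@2: h1:7  h2:12  h3:12  h4:5  h5:5  h6:0 → peak 12
O@3: h1:7  h2:7  h3:12  h4:5  h5:5  h6:5 → peak 12
Best is O@1, peak 12.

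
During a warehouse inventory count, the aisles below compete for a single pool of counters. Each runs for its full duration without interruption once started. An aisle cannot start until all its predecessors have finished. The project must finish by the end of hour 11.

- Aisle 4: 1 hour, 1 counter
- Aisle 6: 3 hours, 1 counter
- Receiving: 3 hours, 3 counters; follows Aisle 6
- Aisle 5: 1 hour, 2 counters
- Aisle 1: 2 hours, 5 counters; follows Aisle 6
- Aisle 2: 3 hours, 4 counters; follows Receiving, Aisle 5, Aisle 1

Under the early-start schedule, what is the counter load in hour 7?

At early start, hour 7 has: Aisle 2.
Demand: 4 = 4.

4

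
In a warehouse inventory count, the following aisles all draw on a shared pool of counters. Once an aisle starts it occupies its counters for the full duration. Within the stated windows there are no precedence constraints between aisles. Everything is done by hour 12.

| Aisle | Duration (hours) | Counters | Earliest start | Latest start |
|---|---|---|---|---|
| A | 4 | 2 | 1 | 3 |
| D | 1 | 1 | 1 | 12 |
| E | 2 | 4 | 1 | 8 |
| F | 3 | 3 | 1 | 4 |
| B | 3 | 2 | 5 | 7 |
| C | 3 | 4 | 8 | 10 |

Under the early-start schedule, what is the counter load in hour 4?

2

At early start, hour 4 has: A.
Demand: 2 = 2.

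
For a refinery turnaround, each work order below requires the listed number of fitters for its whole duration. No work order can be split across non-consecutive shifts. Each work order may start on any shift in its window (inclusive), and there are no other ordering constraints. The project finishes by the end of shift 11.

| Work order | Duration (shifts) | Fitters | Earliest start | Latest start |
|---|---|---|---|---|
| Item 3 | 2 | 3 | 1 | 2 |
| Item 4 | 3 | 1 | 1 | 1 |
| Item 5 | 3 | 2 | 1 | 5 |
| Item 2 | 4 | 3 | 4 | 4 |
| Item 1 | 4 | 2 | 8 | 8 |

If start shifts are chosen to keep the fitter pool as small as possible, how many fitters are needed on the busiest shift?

5

Early-start (Item 3@1, Item 4@1, Item 5@1, Item 2@4, Item 1@8) gives peak 6: s1:6  s2:6  s3:3  s4:3  s5:3  s6:3  s7:3  s8:2  s9:2  s10:2  s11:2.
Shift Item 5→3.
Schedule Item 3@1, Item 4@1, Item 5@3, Item 2@4, Item 1@8: s1:4  s2:4  s3:3  s4:5  s5:5  s6:3  s7:3  s8:2  s9:2  s10:2  s11:2 — peak 5.
No arrangement of the 10 feasible schedules does better.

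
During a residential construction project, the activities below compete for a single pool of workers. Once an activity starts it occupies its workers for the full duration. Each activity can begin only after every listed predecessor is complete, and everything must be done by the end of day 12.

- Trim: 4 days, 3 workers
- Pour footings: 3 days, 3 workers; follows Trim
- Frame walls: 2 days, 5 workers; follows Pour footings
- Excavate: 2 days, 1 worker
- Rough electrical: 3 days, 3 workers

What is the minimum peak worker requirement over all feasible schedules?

Early-start (Trim@1, Pour footings@5, Frame walls@8, Excavate@1, Rough electrical@1) gives peak 7: d1:7  d2:7  d3:6  d4:3  d5:3  d6:3  d7:3  d8:5  d9:5  d10:0  d11:0  d12:0.
Shift Rough electrical→10.
Schedule Trim@1, Pour footings@5, Frame walls@8, Excavate@1, Rough electrical@10: d1:4  d2:4  d3:3  d4:3  d5:3  d6:3  d7:3  d8:5  d9:5  d10:3  d11:3  d12:3 — peak 5.

5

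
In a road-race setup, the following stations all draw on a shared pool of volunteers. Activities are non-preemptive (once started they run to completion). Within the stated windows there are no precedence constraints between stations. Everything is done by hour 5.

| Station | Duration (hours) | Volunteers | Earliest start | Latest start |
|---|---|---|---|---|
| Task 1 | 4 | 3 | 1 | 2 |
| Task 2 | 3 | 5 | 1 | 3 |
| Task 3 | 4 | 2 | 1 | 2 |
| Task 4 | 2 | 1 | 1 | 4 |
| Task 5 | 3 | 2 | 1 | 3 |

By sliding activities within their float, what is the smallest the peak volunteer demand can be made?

12

Early-start (Task 1@1, Task 2@1, Task 3@1, Task 4@1, Task 5@1) gives peak 13: h1:13  h2:13  h3:12  h4:5  h5:0.
Shift Task 5→3.
Schedule Task 1@1, Task 2@1, Task 3@1, Task 4@1, Task 5@3: h1:11  h2:11  h3:12  h4:7  h5:2 — peak 12.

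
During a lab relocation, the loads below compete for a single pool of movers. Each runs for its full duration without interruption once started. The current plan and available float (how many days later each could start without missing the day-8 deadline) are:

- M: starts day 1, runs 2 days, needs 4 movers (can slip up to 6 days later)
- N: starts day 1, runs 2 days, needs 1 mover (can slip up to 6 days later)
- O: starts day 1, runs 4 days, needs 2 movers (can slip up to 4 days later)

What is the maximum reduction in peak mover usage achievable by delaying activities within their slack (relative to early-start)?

Early-start peak: d1:7  d2:7  d3:2  d4:2  d5:0  d6:0  d7:0  d8:0 ⇒ 7.
Leveled (M@1, N@3, O@3): d1:4  d2:4  d3:3  d4:3  d5:2  d6:2  d7:0  d8:0 ⇒ 4.
Reduction 7 − 4 = 3.

3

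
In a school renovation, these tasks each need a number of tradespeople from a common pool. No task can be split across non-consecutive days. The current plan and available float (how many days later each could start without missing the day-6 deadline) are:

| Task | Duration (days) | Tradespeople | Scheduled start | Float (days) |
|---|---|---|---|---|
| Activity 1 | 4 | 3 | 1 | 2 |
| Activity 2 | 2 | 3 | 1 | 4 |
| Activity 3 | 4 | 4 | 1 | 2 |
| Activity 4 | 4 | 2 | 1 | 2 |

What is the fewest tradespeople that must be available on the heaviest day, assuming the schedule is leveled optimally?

Early-start (Activity 1@1, Activity 2@1, Activity 3@1, Activity 4@1) gives peak 12: d1:12  d2:12  d3:9  d4:9  d5:0  d6:0.
Shift Activity 3→3.
Schedule Activity 1@1, Activity 2@1, Activity 3@3, Activity 4@1: d1:8  d2:8  d3:9  d4:9  d5:4  d6:4 — peak 9.

9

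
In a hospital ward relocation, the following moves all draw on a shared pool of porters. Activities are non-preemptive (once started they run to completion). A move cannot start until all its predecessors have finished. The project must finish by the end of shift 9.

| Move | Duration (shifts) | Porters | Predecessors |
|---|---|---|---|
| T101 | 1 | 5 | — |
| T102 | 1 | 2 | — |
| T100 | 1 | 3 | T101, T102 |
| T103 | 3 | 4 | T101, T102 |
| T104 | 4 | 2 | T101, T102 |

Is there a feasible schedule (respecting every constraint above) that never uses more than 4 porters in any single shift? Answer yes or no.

no

The minimum achievable peak is 5; 4 < 5, so no feasible schedule stays within the cap.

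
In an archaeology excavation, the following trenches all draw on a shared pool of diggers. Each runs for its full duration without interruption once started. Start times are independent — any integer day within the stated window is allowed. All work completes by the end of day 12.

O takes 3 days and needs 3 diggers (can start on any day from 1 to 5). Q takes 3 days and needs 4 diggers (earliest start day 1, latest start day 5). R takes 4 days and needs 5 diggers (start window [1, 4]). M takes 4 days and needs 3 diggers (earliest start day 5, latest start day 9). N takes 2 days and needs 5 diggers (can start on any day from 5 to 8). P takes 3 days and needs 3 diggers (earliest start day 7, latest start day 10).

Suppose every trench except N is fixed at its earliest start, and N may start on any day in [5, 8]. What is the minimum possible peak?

12

N@5: d1:12  d2:12  d3:12  d4:5  d5:8  d6:8  d7:6  d8:6  d9:3  d10:0  d11:0  d12:0 → peak 12
N@6: d1:12  d2:12  d3:12  d4:5  d5:3  d6:8  d7:11  d8:6  d9:3  d10:0  d11:0  d12:0 → peak 12
N@7: d1:12  d2:12  d3:12  d4:5  d5:3  d6:3  d7:11  d8:11  d9:3  d10:0  d11:0  d12:0 → peak 12
N@8: d1:12  d2:12  d3:12  d4:5  d5:3  d6:3  d7:6  d8:11  d9:8  d10:0  d11:0  d12:0 → peak 12
Best is N@5, peak 12.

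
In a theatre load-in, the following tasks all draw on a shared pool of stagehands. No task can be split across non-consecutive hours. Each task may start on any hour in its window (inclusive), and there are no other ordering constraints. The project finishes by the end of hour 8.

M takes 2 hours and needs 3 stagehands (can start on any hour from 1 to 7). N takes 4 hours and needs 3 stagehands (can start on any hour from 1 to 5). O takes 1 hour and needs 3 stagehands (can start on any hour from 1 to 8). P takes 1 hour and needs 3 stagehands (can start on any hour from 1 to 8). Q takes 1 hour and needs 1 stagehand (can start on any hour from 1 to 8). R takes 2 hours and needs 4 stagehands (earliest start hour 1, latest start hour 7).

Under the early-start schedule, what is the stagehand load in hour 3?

At early start, hour 3 has: N.
Demand: 3 = 3.

3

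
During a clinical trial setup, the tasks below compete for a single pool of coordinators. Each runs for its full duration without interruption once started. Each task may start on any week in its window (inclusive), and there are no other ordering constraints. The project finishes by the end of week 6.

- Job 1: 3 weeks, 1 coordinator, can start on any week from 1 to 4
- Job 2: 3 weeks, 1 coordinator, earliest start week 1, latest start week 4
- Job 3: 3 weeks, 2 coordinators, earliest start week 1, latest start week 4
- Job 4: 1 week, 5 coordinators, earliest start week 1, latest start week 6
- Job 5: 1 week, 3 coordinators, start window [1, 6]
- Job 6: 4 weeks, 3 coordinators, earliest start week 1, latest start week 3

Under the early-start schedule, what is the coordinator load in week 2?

At early start, week 2 has: Job 1, Job 2, Job 3, Job 6.
Demand: 1 + 1 + 2 + 3 = 7.

7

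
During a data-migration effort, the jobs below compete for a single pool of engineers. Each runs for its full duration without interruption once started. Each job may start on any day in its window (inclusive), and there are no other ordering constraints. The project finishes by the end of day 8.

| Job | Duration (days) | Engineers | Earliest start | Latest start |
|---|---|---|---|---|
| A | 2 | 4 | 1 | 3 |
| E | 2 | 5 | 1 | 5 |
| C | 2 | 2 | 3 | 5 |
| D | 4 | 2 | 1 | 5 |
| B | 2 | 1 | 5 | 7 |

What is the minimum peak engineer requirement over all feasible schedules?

Early-start (A@1, E@1, C@3, D@1, B@5) gives peak 11: d1:11  d2:11  d3:4  d4:4  d5:1  d6:1  d7:0  d8:0.
Shift E→3, C→5, D→5.
Schedule A@1, E@3, C@5, D@5, B@5: d1:4  d2:4  d3:5  d4:5  d5:5  d6:5  d7:2  d8:2 — peak 5.

5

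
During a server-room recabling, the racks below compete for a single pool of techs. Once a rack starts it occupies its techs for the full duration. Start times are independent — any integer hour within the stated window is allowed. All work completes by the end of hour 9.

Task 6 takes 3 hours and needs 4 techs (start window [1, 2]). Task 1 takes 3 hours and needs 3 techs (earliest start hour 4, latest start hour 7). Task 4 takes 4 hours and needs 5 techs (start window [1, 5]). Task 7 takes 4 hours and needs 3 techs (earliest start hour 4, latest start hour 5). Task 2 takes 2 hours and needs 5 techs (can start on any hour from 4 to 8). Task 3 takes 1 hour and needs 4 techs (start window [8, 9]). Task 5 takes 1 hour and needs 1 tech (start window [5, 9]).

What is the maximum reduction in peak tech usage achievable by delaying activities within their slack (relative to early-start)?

Early-start peak: h1:9  h2:9  h3:9  h4:16  h5:12  h6:6  h7:3  h8:4  h9:0 ⇒ 16.
Leveled (Task 6@1, Task 1@4, Task 4@1, Task 7@5, Task 2@7, Task 3@9, Task 5@5): h1:9  h2:9  h3:9  h4:8  h5:7  h6:6  h7:8  h8:8  h9:4 ⇒ 9.
Reduction 16 − 9 = 7.

7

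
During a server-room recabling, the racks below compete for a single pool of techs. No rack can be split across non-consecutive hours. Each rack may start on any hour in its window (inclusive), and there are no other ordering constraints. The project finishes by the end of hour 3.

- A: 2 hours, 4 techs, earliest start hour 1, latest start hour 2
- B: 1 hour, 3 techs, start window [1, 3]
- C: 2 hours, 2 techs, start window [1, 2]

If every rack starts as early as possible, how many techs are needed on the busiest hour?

9

Early-start schedule: A@1, B@1, C@1.
Load per hour: hour 1: 9, hour 2: 6, hour 3: 0.
Peak is 9.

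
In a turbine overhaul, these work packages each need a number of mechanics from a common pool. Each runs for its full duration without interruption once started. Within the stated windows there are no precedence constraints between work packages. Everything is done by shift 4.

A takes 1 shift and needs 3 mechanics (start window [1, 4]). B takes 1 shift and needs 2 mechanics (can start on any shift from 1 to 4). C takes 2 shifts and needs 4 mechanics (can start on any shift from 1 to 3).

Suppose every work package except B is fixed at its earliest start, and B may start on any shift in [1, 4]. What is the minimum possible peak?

B@1: s1:9  s2:4  s3:0  s4:0 → peak 9
B@2: s1:7  s2:6  s3:0  s4:0 → peak 7
B@3: s1:7  s2:4  s3:2  s4:0 → peak 7
B@4: s1:7  s2:4  s3:0  s4:2 → peak 7
Best is B@2, peak 7.

7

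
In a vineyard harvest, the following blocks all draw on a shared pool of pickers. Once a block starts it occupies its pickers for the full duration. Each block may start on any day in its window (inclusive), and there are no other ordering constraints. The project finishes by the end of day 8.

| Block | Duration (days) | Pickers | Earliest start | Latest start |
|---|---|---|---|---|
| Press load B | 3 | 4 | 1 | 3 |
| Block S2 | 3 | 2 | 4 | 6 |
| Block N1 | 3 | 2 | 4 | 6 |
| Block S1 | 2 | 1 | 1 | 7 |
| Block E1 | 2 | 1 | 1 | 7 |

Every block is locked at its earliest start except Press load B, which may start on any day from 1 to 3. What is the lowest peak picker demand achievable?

6

Press load B@1: d1:6  d2:6  d3:4  d4:4  d5:4  d6:4  d7:0  d8:0 → peak 6
Press load B@2: d1:2  d2:6  d3:4  d4:8  d5:4  d6:4  d7:0  d8:0 → peak 8
Press load B@3: d1:2  d2:2  d3:4  d4:8  d5:8  d6:4  d7:0  d8:0 → peak 8
Best is Press load B@1, peak 6.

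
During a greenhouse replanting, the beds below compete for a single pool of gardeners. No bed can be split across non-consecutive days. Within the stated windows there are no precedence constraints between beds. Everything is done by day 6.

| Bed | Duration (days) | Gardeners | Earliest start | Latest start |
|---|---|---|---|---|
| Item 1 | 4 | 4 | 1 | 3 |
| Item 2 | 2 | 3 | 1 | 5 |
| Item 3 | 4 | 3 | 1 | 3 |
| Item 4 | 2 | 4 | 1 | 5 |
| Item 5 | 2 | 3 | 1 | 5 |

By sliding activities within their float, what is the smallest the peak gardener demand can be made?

Early-start (Item 1@1, Item 2@1, Item 3@1, Item 4@1, Item 5@1) gives peak 17: d1:17  d2:17  d3:7  d4:7  d5:0  d6:0.
Shift Item 2→5, Item 3→3, Item 5→5.
Schedule Item 1@1, Item 2@5, Item 3@3, Item 4@1, Item 5@5: d1:8  d2:8  d3:7  d4:7  d5:9  d6:9 — peak 9.

9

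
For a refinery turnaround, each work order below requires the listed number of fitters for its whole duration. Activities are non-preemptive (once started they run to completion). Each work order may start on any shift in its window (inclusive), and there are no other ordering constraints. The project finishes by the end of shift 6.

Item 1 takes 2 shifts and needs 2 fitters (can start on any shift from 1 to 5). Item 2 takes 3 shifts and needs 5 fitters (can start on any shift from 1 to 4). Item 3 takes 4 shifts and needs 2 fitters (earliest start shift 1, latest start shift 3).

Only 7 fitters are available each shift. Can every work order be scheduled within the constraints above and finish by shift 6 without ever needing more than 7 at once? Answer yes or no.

yes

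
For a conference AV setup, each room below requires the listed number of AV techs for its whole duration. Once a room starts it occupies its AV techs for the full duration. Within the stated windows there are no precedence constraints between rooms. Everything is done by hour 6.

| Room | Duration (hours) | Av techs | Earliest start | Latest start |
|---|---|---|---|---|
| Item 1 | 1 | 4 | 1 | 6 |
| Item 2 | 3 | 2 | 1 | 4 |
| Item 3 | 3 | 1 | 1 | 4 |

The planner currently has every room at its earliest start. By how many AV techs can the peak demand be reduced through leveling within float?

3

Early-start peak: h1:7  h2:3  h3:3  h4:0  h5:0  h6:0 ⇒ 7.
Leveled (Item 1@1, Item 2@2, Item 3@2): h1:4  h2:3  h3:3  h4:3  h5:0  h6:0 ⇒ 4.
Reduction 7 − 4 = 3.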